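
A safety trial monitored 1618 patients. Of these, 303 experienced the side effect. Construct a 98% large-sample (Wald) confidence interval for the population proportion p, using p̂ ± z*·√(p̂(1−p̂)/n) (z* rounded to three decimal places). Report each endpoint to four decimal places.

The sample proportion is 303/1618 = 0.18727.
SE = √(p̂(1−p̂)/n) = √(0.152199/1618) = 0.009699.
For 98% confidence, z* = 2.326.
Margin = 2.326·0.009699 = 0.02256.
Interval: 0.18727 ± 0.02256 → (0.1647, 0.2098).

(0.1647, 0.2098)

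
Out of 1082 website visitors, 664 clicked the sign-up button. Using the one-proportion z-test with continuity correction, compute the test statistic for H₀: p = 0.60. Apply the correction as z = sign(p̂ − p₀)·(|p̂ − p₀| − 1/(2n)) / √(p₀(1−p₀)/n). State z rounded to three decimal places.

z = 0.887

The sample proportion is 664/1082 = 0.61368. p̂ − p₀ = 0.013678.
1/(2n) = 0.000462.
Corrected numerator: |0.013678| − 0.000462 = 0.013216.
Under H₀, SE = √(p₀(1−p₀)/n) = √(0.60·0.40/1082) = √0.000221811 = 0.014893.
z = +0.013216/0.014893 = 0.887.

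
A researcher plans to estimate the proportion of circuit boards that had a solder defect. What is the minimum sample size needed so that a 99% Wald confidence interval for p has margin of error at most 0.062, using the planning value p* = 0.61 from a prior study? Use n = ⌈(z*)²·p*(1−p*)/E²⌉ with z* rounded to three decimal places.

n = 411

For 99% confidence, z* = 2.576.
p*(1−p*) = 0.2379.
(z*)²·p*(1−p*)/E² = 6.635776·0.2379/0.003844 = 410.679.
Rounding up, n = 411.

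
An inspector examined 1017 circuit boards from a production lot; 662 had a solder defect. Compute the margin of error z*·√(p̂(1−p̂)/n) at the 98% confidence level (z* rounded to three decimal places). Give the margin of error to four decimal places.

Sample proportion p̂ = 662/1017 = 0.65093.
SE = √(p̂(1−p̂)/n) = √(0.227219/1017) = 0.014947.
z* = 2.326 at the 98% level.
Margin of error = z*·SE = 2.326 × 0.014947 = 0.0348.

ME = 0.0348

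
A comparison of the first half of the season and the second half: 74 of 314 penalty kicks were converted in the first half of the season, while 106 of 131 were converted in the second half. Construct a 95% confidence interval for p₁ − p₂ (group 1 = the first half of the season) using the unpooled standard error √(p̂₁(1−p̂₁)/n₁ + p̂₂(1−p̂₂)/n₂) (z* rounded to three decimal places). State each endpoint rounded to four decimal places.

(-0.6555, -0.4914)

p̂₁ = 0.23567, p̂₂ = 0.80916, so the observed difference is -0.57349.
Unpooled SE = √(p̂₁(1−p̂₁)/n₁ + p̂₂(1−p̂₂)/n₂) = √(0.000573659 + 0.001178778) = 0.041862.
The 95% critical value is z* = 1.960. Margin = 1.960·0.041862 = 0.08205.
So the interval runs from -0.6555 to -0.4914.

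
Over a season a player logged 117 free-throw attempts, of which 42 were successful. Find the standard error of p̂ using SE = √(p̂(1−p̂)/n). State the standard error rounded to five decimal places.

SE = 0.04435

p̂ = 42/117 = 0.35897.
p̂(1−p̂) = 0.35897·0.64103 = 0.230111.
Dividing by n and taking the root: √0.001966761 = 0.04435.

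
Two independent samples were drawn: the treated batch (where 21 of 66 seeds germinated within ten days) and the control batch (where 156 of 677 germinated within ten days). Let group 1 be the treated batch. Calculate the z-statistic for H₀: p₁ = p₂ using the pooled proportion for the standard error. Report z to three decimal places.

z = 1.597

Sample proportions: p̂₁ = 21/66 = 0.31818 and p̂₂ = 156/677 = 0.23043.
Pooling: p̂ = 177/743 = 0.23822.
SE = √[p̂(1−p̂)(1/n₁+1/n₂)] = √[0.23822·0.76178·(1/66+1/677)] ≈ 0.054933.
z = 0.08775/0.054933 = 1.597.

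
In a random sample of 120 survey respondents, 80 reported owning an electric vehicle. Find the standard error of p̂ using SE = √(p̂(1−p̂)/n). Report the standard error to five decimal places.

Sample proportion p̂ = 80/120 = 0.66667.
p̂(1−p̂) = 0.66667·0.33333 = 0.222221.
SE = √(0.222221/120) = 0.04303.

SE = 0.04303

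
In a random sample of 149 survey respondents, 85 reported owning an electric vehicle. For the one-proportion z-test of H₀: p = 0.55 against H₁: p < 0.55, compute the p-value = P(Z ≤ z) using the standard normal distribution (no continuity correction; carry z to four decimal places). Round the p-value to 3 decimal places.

With x = 85 successes in n = 149, p̂ = 0.57047.
Null standard error: √(0.55·0.45/149) = √0.001661074 = 0.040756.
z = (p̂ − p₀)/SE = (85/149 − 0.55)/0.040756 ≈ 0.5022.
p-value = P(Z ≤ z) with z = 0.5022 → 0.692.

p-value = 0.692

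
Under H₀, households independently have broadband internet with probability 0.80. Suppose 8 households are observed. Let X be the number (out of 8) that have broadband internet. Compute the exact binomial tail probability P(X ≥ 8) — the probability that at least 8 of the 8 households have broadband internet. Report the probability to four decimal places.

P = 0.1678

X ~ Binomial(n=8, p=0.80).
P(X ≥ 8) = C(8,8)·0.80^8·0.20^0.
= 0.167772 = 0.1678.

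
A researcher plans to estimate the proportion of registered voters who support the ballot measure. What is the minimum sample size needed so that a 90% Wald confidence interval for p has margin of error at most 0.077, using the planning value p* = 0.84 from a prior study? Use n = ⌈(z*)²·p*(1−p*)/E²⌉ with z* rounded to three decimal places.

The 90% critical value is z* = 1.645.
p*(1−p*) = 0.84·0.16 = 0.1344.
(z*)²·p*(1−p*)/E² = 2.706025·0.1344/0.005929 = 61.341.
Rounding up, n = 62.

n = 62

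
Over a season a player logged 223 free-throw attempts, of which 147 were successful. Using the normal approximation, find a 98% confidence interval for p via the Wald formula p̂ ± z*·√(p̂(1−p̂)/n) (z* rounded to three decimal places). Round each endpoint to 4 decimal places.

(0.5854, 0.7330)

Sample proportion p̂ = 147/223 = 0.65919.
SE(p̂) = √(0.65919·0.34081/223) = 0.031740.
z* = 2.326 at the 98% level.
Margin = 2.326·0.031740 = 0.07383.
So the interval runs from 0.5854 to 0.7330.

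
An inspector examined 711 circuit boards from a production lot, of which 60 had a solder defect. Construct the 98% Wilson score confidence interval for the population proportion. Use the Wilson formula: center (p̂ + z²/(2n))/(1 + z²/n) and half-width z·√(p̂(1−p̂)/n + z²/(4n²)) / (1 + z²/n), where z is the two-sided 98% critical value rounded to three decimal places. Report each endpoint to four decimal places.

Here p̂ = 60/711 = 0.08439 and z = 2.326 (z² = 5.410276).
Denominator 1 + z²/n = 1 + 5.410276/711 = 1.007609.
Center = (0.08439 + 0.003805)/1.007609 = 0.08753.
Radicand: p̂(1−p̂)/n + z²/(4n²) = 0.000108673 + 0.000002676 = 0.000111349.
Half-width = 2.326·√0.000111349/1.007609 = 0.02436.
CI: 0.08753 ± 0.02436 = (0.0632, 0.1119).

(0.0632, 0.1119)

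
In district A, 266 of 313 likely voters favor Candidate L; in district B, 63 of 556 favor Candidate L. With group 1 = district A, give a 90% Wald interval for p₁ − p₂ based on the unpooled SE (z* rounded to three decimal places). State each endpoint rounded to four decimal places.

(0.6966, 0.7764)

p̂₁ = 266/313 = 0.84984, p̂₂ = 63/556 = 0.11331; p̂₁ − p̂₂ = 0.73653.
Unpooled SE = √(p̂₁(1−p̂₁)/n₁ + p̂₂(1−p̂₂)/n₂) = √(0.000407705 + 0.000180702) = 0.024257.
The 90% critical value is z* = 1.645. Margin of error = 0.03990.
CI: 0.73653 ± 0.03990 = (0.6966, 0.7764).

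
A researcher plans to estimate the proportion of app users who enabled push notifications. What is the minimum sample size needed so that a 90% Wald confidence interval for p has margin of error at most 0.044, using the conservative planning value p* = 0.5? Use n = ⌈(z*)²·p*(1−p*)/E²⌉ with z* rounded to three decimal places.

n = 350

The 90% critical value is z* = 1.645.
p*(1−p*) = 0.50·0.50 = 0.2500.
(z*)²·p*(1−p*)/E² = 2.706025·0.2500/0.001936 = 349.435.
⌈349.435⌉ = 350.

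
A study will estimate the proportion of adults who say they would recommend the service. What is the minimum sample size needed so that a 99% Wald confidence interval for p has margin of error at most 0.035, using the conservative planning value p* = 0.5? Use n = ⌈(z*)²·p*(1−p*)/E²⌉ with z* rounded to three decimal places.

z* = 2.576 at the 99% level.
p*(1−p*) = 0.50·0.50 = 0.2500.
(z*)²·p*(1−p*)/E² = 6.635776·0.2500/0.001225 = 1354.240.
Rounding up, n = 1355.

n = 1355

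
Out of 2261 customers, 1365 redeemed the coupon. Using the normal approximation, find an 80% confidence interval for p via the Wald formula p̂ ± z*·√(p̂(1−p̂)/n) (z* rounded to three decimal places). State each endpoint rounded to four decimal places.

(0.5905, 0.6169)

The sample proportion is 1365/2261 = 0.60372.
SE = √(p̂(1−p̂)/n) = √(0.239243/2261) = 0.010287.
For 80% confidence, z* = 1.282.
Margin = 1.282·0.010287 = 0.01319.
So the interval runs from 0.5905 to 0.6169.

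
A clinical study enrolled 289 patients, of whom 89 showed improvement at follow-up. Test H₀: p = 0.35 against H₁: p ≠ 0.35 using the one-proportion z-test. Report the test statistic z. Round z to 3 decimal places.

Sample proportion p̂ = 89/289 = 0.30796.
Under H₀, SE = √(p₀(1−p₀)/n) = √(0.35·0.65/289) = √0.000787197 = 0.028057.
z = (p̂ − p₀)/SE = (0.30796 − 0.35)/0.028057 = -1.498.

z = -1.498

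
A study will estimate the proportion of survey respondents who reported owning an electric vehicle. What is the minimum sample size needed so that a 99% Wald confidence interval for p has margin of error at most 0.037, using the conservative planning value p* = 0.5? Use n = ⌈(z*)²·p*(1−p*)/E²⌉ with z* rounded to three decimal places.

z* = 2.576 at the 99% level.
p*(1−p*) = 0.50·0.50 = 0.2500.
(z*)²·p*(1−p*)/E² = 6.635776·0.2500/0.001369 = 1211.793.
⌈1211.793⌉ = 1212.

n = 1212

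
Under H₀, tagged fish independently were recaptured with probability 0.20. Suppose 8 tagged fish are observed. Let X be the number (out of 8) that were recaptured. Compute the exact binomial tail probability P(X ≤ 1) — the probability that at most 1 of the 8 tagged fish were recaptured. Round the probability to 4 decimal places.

X is binomial with n = 8 and p = 0.20.
P(X ≤ 1) = C(8,0)·0.20^0·0.80^8 + C(8,1)·0.20^1·0.80^7.
= 0.167772 + 0.335544 = 0.5033.

P = 0.5033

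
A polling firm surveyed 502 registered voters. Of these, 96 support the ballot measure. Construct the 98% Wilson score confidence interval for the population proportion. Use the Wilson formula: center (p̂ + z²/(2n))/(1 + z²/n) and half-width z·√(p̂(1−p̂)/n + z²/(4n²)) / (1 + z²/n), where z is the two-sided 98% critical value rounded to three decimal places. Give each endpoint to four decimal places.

(0.1538, 0.2353)

p̂ = 96/502 = 0.19124; z = 2.326, so z² = 5.410276.
Denominator 1 + z²/n = 1 + 5.410276/502 = 1.010777.
Adjusted center: (0.19124 + z²/(2n))/1.010777 = 0.19453.
Radicand: p̂(1−p̂)/n + z²/(4n²) = 0.000308096 + 0.000005367 = 0.000313463.
Half-width = z·√(radicand)/denom = 2.326·0.017705/1.010777 = 0.04074.
CI: 0.19453 ± 0.04074 = (0.1538, 0.2353).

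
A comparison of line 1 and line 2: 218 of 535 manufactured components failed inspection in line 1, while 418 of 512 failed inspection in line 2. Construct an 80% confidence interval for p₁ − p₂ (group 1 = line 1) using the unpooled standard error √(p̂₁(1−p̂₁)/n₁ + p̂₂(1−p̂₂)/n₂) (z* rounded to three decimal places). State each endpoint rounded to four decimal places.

(-0.4439, -0.3740)

p̂₁ = 218/535 = 0.40748, p̂₂ = 418/512 = 0.81641; p̂₁ − p̂₂ = -0.40893.
Unpooled SE = √(p̂₁(1−p̂₁)/n₁ + p̂₂(1−p̂₂)/n₂) = √(0.000451289 + 0.000292748) = 0.027277.
z* = 1.282 at the 80% level. Margin of error = 0.03497.
So the interval runs from -0.4439 to -0.3740.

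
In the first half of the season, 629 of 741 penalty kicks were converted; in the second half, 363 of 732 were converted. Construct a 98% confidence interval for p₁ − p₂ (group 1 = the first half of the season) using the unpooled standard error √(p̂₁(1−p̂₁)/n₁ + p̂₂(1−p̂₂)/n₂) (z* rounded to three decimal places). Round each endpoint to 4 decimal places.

p̂₁ = 0.84885, p̂₂ = 0.49590, so the observed difference is 0.35295.
Unpooled SE = √(p̂₁(1−p̂₁)/n₁ + p̂₂(1−p̂₂)/n₂) = √(0.000173147 + 0.000341507) = 0.022686.
z* = 2.326 at the 98% level. Margin of error = 0.05277.
Interval: 0.35295 ± 0.05277 → (0.3002, 0.4057).

(0.3002, 0.4057)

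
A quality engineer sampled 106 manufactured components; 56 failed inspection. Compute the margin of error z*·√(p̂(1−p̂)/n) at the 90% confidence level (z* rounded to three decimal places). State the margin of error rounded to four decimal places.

ME = 0.0798

p̂ = 56/106 = 0.52830.
SE(p̂) = √(0.52830·0.47170/106) = 0.048486.
The 90% critical value is z* = 1.645.
ME = 1.645·0.048486 = 0.0798.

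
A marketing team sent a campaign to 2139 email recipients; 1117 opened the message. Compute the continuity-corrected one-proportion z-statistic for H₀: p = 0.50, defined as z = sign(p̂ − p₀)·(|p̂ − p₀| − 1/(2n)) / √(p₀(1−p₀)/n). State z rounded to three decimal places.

With x = 1117 successes in n = 2139, p̂ = 0.52221. p̂ − p₀ = 0.022207.
Continuity correction 1/(2n) = 1/4278 = 0.000234.
Corrected numerator: |0.022207| − 0.000234 = 0.021973.
Null standard error: √(0.50·0.50/2139) = √0.000116877 = 0.010811.
z = (+)0.021973/0.010811 = 2.032.

z = 2.032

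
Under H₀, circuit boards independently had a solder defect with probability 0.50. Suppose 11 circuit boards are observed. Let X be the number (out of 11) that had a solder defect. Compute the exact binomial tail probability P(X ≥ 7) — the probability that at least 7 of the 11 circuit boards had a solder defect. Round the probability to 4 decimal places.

X is binomial with n = 11 and p = 0.50.
P(X ≥ 7) = Σ_{j=7}^{11} C(11,j)·0.50^j·0.50^{11−j}.
= 0.161133 + 0.080566 + 0.026855 + 0.005371 + 0.000488 = 0.2744.

P = 0.2744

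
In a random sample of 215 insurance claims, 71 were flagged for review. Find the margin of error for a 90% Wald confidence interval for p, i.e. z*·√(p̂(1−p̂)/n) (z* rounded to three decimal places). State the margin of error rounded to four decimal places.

ME = 0.0528

Sample proportion p̂ = 71/215 = 0.33023.
SE(p̂) = √(0.33023·0.66977/215) = 0.032074.
The 90% critical value is z* = 1.645.
ME = 1.645·0.032074 = 0.0528.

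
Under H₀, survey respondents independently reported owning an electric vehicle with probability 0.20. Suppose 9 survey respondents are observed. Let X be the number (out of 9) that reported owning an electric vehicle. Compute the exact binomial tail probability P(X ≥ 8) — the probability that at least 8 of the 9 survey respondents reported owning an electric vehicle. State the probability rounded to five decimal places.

X is binomial with n = 9 and p = 0.20.
P(X ≥ 8) = C(9,8)·0.20^8·0.80^1 + C(9,9)·0.20^9·0.80^0.
= 0.000018 + 0.000001 = 0.00002.

P = 0.00002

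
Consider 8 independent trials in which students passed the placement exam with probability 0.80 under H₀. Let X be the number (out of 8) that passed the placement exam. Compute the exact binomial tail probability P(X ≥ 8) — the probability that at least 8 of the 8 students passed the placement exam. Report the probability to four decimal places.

X ~ Binomial(n=8, p=0.80).
P(X ≥ 8) = C(8,8)·0.80^8·0.20^0.
= 0.167772 = 0.1678.

P = 0.1678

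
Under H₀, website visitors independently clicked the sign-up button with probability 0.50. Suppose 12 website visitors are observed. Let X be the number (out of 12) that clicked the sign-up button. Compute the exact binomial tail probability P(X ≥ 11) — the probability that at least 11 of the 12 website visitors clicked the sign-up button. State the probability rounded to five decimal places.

P = 0.00317

X ~ Binomial(n=12, p=0.50).
P(X ≥ 11) = C(12,11)·0.50^11·0.50^1 + C(12,12)·0.50^12·0.50^0.
= 0.002930 + 0.000244 = 0.00317.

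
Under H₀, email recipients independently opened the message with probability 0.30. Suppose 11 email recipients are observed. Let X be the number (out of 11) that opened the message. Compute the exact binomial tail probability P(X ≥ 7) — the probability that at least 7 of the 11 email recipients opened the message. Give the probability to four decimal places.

P = 0.0216

X is binomial with n = 11 and p = 0.30.
P(X ≥ 7) = Σ_{j=7}^{11} C(11,j)·0.30^j·0.70^{11−j}.
= 0.017328 + 0.003713 + 0.000530 + 0.000045 + 0.000002 = 0.0216.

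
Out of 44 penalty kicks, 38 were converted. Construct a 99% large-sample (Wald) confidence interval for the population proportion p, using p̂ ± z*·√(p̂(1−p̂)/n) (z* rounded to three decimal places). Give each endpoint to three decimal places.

(0.730, 0.997)

Sample proportion p̂ = 38/44 = 0.86364.
SE = √(p̂(1−p̂)/n) = √(0.117769/44) = 0.051735.
The 99% critical value is z* = 2.576.
Margin of error: 2.576 × 0.051735 = 0.13327.
Interval: 0.86364 ± 0.13327 → (0.730, 0.997).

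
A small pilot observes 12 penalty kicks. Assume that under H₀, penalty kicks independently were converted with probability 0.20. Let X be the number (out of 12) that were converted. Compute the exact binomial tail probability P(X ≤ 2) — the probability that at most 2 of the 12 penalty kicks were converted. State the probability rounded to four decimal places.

P = 0.5583

X is binomial with n = 12 and p = 0.20.
P(X ≤ 2) = C(12,0)·0.20^0·0.80^12 + C(12,1)·0.20^1·0.80^11 + C(12,2)·0.20^2·0.80^10.
= 0.068719 + 0.206158 + 0.283468 = 0.5583.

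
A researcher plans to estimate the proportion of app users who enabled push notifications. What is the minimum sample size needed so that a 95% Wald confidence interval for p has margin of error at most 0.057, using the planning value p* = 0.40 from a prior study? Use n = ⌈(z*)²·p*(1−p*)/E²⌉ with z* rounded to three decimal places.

The 95% critical value is z* = 1.960.
p*(1−p*) = 0.40·0.60 = 0.2400.
(z*)²·p*(1−p*)/E² = 3.841600·0.2400/0.003249 = 283.775.
Rounding up, n = 284.

n = 284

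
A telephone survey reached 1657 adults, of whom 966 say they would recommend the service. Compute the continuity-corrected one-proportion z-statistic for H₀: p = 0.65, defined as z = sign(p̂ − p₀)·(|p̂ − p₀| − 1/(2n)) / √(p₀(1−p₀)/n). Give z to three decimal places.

Sample proportion p̂ = 966/1657 = 0.58298. p̂ − p₀ = -0.067019.
1/(2n) = 0.000302.
Corrected numerator: |-0.067019| − 0.000302 = 0.066717.
SE₀ = √(0.65·0.35/1657) = 0.011717.
z = −0.066717/0.011717 = -5.694.

z = -5.694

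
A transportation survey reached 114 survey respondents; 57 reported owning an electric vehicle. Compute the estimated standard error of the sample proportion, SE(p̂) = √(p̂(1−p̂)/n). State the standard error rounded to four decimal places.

The sample proportion is 57/114 = 0.50000.
p̂(1−p̂) = 0.50000·0.50000 = 0.250000.
SE = √(0.250000/114) = 0.0468.

SE = 0.0468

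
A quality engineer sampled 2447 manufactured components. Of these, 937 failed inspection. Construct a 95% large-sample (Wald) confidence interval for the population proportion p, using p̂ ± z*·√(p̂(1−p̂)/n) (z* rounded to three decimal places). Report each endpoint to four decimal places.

With x = 937 successes in n = 2447, p̂ = 0.38292.
Standard error of p̂: √(0.236292/2447) = √0.000096564 = 0.009827.
The 95% critical value is z* = 1.960.
Margin = 1.960·0.009827 = 0.01926.
Interval: 0.38292 ± 0.01926 → (0.3637, 0.4022).

(0.3637, 0.4022)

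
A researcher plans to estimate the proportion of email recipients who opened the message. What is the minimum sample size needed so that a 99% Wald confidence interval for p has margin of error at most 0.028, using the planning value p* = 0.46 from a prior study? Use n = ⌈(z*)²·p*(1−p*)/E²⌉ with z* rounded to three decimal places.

n = 2103

The 99% critical value is z* = 2.576.
p*(1−p*) = 0.2484.
(z*)²·p*(1−p*)/E² = 6.635776·0.2484/0.000784 = 2102.458.
⌈2102.458⌉ = 2103.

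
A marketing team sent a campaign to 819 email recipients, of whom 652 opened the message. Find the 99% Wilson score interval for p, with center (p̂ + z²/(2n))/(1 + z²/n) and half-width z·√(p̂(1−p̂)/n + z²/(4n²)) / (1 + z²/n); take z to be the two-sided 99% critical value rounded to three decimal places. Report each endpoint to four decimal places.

Here p̂ = 652/819 = 0.79609 and z = 2.576 (z² = 6.635776).
Denominator 1 + z²/n = 1 + 6.635776/819 = 1.008102.
Adjusted center: (0.79609 + z²/(2n))/1.008102 = 0.79371.
Radicand: p̂(1−p̂)/n + z²/(4n²) = 0.000198204 + 0.000002473 = 0.000200677.
Half-width = z·√(radicand)/denom = 2.576·0.014166/1.008102 = 0.03620.
So the interval runs from 0.7575 to 0.8299.

(0.7575, 0.8299)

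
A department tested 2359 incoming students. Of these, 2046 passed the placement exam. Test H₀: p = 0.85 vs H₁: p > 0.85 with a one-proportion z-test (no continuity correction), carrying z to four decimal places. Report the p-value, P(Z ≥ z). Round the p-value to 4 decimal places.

p-value = 0.0093

p̂ = 2046/2359 = 0.86732.
SE₀ = √(0.85·0.15/2359) = 0.007352.
Test statistic (full precision, shown to 4 dp): z = (2046/2359 − 0.85)/SE₀ ≈ 2.3554.
From the standard normal, P(Z ≥ z) = 0.0093.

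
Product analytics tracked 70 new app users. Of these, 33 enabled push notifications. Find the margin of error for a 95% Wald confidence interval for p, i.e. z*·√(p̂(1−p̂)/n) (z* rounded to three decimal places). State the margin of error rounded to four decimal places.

ME = 0.1169

p̂ = 33/70 = 0.47143.
SE = √(p̂(1−p̂)/n) = √(0.249184/70) = 0.059664.
The 95% critical value is z* = 1.960.
Margin of error = z*·SE = 1.960 × 0.059664 = 0.1169.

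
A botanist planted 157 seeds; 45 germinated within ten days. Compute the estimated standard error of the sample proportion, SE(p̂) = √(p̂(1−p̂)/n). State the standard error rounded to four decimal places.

p̂ = 45/157 = 0.28662.
p̂(1−p̂) = 0.28662·0.71338 = 0.204469.
SE = √(0.204469/157) = 0.0361.

SE = 0.0361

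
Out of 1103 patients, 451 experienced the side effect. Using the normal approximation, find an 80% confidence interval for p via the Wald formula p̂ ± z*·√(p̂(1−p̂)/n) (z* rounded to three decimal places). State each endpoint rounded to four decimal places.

Sample proportion p̂ = 451/1103 = 0.40888.
SE(p̂) = √(0.40888·0.59112/1103) = 0.014803.
The 80% critical value is z* = 1.282.
Margin = 1.282·0.014803 = 0.01898.
CI: 0.40888 ± 0.01898 = (0.3899, 0.4279).

(0.3899, 0.4279)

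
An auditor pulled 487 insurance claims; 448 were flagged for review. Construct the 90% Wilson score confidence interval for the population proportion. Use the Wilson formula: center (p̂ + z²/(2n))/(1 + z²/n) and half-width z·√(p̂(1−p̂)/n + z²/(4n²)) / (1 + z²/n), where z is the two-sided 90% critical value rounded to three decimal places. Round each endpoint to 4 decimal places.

(0.8973, 0.9379)

p̂ = 448/487 = 0.91992; z = 1.645, so z² = 2.706025.
Denominator 1 + z²/n = 1 + 2.706025/487 = 1.005557.
Adjusted center: (0.91992 + z²/(2n))/1.005557 = 0.91760.
Radicand: p̂(1−p̂)/n + z²/(4n²) = 0.000151271 + 0.000002852 = 0.000154123.
Half-width = 1.645·√0.000154123/1.005557 = 0.02031.
CI: 0.91760 ± 0.02031 = (0.8973, 0.9379).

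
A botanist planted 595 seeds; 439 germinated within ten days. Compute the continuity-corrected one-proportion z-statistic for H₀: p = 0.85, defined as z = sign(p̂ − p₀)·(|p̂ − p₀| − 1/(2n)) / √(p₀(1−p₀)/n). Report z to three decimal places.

With x = 439 successes in n = 595, p̂ = 0.73782. p̂ − p₀ = -0.112185.
1/(2n) = 0.000840.
Corrected numerator: |-0.112185| − 0.000840 = 0.111345.
Null standard error: √(0.85·0.15/595) = √0.000214286 = 0.014639.
z = (−)0.111345/0.014639 = -7.606.

z = -7.606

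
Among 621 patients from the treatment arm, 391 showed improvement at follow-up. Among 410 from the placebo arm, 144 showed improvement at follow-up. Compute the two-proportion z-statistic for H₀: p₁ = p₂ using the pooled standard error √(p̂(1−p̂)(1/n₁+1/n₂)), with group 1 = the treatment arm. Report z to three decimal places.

p̂₁ = 391/621 = 0.62963, p̂₂ = 144/410 = 0.35122.
Pooled p̂ = (391+144)/(621+410) = 535/1031 = 0.51891.
SE = √[p̂(1−p̂)(1/n₁+1/n₂)] = √[0.51891·0.48109·(1/621+1/410)] ≈ 0.031794.
z = 0.27841/0.031794 = 8.757.

z = 8.757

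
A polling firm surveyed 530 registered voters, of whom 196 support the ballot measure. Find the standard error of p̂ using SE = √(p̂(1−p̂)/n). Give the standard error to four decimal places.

Sample proportion p̂ = 196/530 = 0.36981.
p̂(1−p̂) = 0.36981·0.63019 = 0.233051.
Dividing by n and taking the root: √0.000439719 = 0.0210.

SE = 0.0210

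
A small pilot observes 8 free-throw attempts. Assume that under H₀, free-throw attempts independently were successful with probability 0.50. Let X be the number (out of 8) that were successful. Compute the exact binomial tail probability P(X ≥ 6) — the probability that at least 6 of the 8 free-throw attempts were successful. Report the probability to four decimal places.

X ~ Binomial(n=8, p=0.50).
P(X ≥ 6) = C(8,6)·0.50^6·0.50^2 + C(8,7)·0.50^7·0.50^1 + C(8,8)·0.50^8·0.50^0.
= 0.109375 + 0.031250 + 0.003906 = 0.1445.

P = 0.1445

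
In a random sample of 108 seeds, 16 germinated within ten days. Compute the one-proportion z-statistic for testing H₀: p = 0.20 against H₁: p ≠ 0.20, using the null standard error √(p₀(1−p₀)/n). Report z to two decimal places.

z = -1.35

Sample proportion p̂ = 16/108 = 0.14815.
Under H₀, SE = √(p₀(1−p₀)/n) = √(0.20·0.80/108) = √0.001481481 = 0.038490.
Test statistic: z = -0.05185/0.038490 = -1.35.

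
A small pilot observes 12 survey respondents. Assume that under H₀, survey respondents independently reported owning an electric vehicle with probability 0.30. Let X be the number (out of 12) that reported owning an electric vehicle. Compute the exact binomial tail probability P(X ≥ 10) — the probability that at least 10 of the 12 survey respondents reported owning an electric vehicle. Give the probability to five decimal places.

X is binomial with n = 12 and p = 0.30.
P(X ≥ 10) = C(12,10)·0.30^10·0.70^2 + C(12,11)·0.30^11·0.70^1 + C(12,12)·0.30^12·0.70^0.
= 0.000191 + 0.000015 + 0.000001 = 0.00021.

P = 0.00021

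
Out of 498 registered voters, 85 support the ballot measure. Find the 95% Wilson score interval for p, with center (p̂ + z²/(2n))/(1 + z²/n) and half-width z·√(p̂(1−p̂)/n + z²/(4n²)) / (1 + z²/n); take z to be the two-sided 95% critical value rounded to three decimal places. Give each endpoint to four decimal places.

(0.1402, 0.2062)

p̂ = 85/498 = 0.17068; z = 1.960, so z² = 3.841600.
Denominator 1 + z²/n = 1 + 3.841600/498 = 1.007714.
Center = (0.17068 + 0.003857)/1.007714 = 0.17320.
Radicand: p̂(1−p̂)/n + z²/(4n²) = 0.000284237 + 0.000003873 = 0.000288110.
Half-width = 1.960·√0.000288110/1.007714 = 0.03301.
Interval: 0.17320 ± 0.03301 → (0.1402, 0.2062).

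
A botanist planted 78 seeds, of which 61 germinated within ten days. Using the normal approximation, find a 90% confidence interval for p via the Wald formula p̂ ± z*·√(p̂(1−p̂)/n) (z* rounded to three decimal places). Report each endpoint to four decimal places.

The sample proportion is 61/78 = 0.78205.
Standard error of p̂: √(0.170447/78) = √0.002185219 = 0.046746.
The 90% critical value is z* = 1.645.
Margin = 1.645·0.046746 = 0.07690.
CI: 0.78205 ± 0.07690 = (0.7052, 0.8589).

(0.7052, 0.8589)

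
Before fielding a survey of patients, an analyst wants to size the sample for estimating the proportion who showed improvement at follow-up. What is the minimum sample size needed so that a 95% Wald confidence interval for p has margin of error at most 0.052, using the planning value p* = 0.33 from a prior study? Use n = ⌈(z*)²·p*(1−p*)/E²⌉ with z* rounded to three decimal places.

For 95% confidence, z* = 1.960.
p*(1−p*) = 0.33·0.67 = 0.2211.
(z*)²·p*(1−p*)/E² = 3.841600·0.2211/0.002704 = 314.119.
⌈314.119⌉ = 315.

n = 315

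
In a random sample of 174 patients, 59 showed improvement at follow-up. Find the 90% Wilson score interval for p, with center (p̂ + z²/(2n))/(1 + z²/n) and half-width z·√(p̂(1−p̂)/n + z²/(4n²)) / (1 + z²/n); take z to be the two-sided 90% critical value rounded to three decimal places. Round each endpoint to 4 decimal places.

Here p̂ = 59/174 = 0.33908 and z = 1.645 (z² = 2.706025).
1 + z²/n = 1.015552.
Adjusted center: (0.33908 + z²/(2n))/1.015552 = 0.34154.
Radicand: p̂(1−p̂)/n + z²/(4n²) = 0.001287959 + 0.000022345 = 0.001310304.
Half-width = z·√(radicand)/denom = 1.645·0.036198/1.015552 = 0.05863.
Interval: 0.34154 ± 0.05863 → (0.2829, 0.4002).

(0.2829, 0.4002)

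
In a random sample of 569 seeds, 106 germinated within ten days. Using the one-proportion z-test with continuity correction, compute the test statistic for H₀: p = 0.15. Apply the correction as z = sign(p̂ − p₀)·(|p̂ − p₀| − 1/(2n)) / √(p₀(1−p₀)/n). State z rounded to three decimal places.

The sample proportion is 106/569 = 0.18629. p̂ − p₀ = 0.036292.
1/(2n) = 0.000879.
Corrected numerator: |0.036292| − 0.000879 = 0.035413.
SE₀ = √(0.15·0.85/569) = 0.014969.
z = (+)0.035413/0.014969 = 2.366.

z = 2.366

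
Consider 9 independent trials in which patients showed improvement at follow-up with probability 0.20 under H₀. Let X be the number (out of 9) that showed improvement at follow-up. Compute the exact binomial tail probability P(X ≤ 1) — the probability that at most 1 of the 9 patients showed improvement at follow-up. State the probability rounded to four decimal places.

P = 0.4362

X is binomial with n = 9 and p = 0.20.
P(X ≤ 1) = C(9,0)·0.20^0·0.80^9 + C(9,1)·0.20^1·0.80^8.
= 0.134218 + 0.301990 = 0.4362.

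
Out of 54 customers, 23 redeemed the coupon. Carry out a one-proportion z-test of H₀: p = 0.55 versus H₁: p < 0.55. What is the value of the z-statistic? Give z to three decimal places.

z = -1.833

p̂ = 23/54 = 0.42593.
SE₀ = √(0.55·0.45/54) = 0.067700.
z = (p̂ − p₀)/SE = (0.42593 − 0.55)/0.067700 = -1.833.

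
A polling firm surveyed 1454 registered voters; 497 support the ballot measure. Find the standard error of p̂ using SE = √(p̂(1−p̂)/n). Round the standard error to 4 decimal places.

SE = 0.0124

With x = 497 successes in n = 1454, p̂ = 0.34182.
p̂(1−p̂) = 0.224979.
Dividing by n and taking the root: √0.000154731 = 0.0124.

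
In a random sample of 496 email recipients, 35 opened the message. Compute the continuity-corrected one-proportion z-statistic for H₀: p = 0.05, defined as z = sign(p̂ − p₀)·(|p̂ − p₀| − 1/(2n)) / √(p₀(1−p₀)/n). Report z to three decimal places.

z = 1.998

p̂ = 35/496 = 0.07056. p̂ − p₀ = 0.020565.
Continuity correction 1/(2n) = 1/992 = 0.001008.
Corrected numerator: |0.020565| − 0.001008 = 0.019557.
Under H₀, SE = √(p₀(1−p₀)/n) = √(0.05·0.95/496) = √0.000095766 = 0.009786.
z = +0.019557/0.009786 = 1.998.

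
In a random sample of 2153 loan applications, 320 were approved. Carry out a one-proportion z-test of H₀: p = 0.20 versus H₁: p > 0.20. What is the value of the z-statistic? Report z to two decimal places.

Sample proportion p̂ = 320/2153 = 0.14863.
Under H₀, SE = √(p₀(1−p₀)/n) = √(0.20·0.80/2153) = √0.000074315 = 0.008621.
z = (0.14863 − 0.20)/0.008621 = -0.05137/0.008621 = -5.96.

z = -5.96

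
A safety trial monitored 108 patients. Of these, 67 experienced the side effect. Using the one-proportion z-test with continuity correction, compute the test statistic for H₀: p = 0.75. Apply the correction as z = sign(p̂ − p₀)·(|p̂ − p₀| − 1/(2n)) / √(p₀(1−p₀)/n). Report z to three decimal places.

p̂ = 67/108 = 0.62037. p̂ − p₀ = -0.129630.
Continuity correction 1/(2n) = 1/216 = 0.004630.
Corrected numerator: |-0.129630| − 0.004630 = 0.125000.
Null standard error: √(0.75·0.25/108) = √0.001736111 = 0.041667.
z = (−)0.125000/0.041667 = -3.000.

z = -3.000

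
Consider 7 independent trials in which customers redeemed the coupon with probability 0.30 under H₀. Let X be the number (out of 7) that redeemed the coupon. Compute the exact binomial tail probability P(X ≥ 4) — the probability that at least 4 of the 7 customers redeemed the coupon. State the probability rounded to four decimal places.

P = 0.1260

X is binomial with n = 7 and p = 0.30.
P(X ≥ 4) = C(7,4)·0.30^4·0.70^3 + C(7,5)·0.30^5·0.70^2 + C(7,6)·0.30^6·0.70^1 + C(7,7)·0.30^7·0.70^0.
= 0.097240 + 0.025005 + 0.003572 + 0.000219 = 0.1260.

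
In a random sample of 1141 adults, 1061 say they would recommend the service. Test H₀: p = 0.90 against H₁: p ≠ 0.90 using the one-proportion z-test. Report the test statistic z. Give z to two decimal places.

z = 3.37

The sample proportion is 1061/1141 = 0.92989.
SE₀ = √(0.90·0.10/1141) = 0.008881.
z = (p̂ − p₀)/SE = (0.92989 − 0.90)/0.008881 = 3.37.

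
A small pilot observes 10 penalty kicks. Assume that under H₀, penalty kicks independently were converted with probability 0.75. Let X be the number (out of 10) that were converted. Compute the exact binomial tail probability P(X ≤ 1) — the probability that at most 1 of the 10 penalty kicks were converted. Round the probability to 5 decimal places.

X is binomial with n = 10 and p = 0.75.
P(X ≤ 1) = C(10,0)·0.75^0·0.25^10 + C(10,1)·0.75^1·0.25^9.
= 0.000001 + 0.000029 = 0.00003.

P = 0.00003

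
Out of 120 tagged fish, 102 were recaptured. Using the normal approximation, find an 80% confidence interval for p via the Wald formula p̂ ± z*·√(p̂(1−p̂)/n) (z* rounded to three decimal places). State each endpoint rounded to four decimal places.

p̂ = 102/120 = 0.85000.
SE = √(p̂(1−p̂)/n) = √(0.127500/120) = 0.032596.
The 80% critical value is z* = 1.282.
Margin of error: 1.282 × 0.032596 = 0.04179.
Interval: 0.85000 ± 0.04179 → (0.8082, 0.8918).

(0.8082, 0.8918)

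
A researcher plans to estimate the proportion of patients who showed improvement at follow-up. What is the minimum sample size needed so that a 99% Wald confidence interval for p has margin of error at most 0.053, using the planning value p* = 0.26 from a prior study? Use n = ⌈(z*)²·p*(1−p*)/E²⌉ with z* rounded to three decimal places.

n = 455

z* = 2.576 at the 99% level.
p*(1−p*) = 0.1924.
Required n before rounding: 6.635776 × 0.1924 / 0.053² = 454.512.
⌈454.512⌉ = 455.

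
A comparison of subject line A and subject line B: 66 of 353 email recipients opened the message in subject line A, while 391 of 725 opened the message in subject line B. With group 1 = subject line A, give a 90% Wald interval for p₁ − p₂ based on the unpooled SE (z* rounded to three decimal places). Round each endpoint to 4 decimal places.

(-0.3981, -0.3066)

p̂₁ = 0.18697, p̂₂ = 0.53931, so the observed difference is -0.35234.
Unpooled SE = √(p̂₁(1−p̂₁)/n₁ + p̂₂(1−p̂₂)/n₂) = √(0.000430627 + 0.000342696) = 0.027809.
z* = 1.645 at the 90% level. Margin = 1.645·0.027809 = 0.04575.
CI: -0.35234 ± 0.04575 = (-0.3981, -0.3066).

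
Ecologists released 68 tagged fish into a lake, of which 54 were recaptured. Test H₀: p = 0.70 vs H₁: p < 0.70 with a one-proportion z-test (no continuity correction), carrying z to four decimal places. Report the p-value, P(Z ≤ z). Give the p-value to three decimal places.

p-value = 0.955

Sample proportion p̂ = 54/68 = 0.79412.
Under H₀, SE = √(p₀(1−p₀)/n) = √(0.70·0.30/68) = √0.003088235 = 0.055572.
z = (p̂ − p₀)/SE = (54/68 − 0.70)/0.055572 ≈ 1.6936.
From the standard normal, P(Z ≤ z) = 0.955.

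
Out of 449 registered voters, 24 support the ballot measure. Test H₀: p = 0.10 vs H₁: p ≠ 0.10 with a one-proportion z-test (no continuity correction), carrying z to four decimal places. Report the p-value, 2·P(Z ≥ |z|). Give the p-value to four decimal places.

The sample proportion is 24/449 = 0.05345.
SE₀ = √(0.10·0.90/449) = 0.014158.
z = (p̂ − p₀)/SE = (24/449 − 0.10)/0.014158 ≈ -3.2878.
p-value = 2·P(Z ≥ |z|) with z = -3.2878 → 0.0010.

p-value = 0.0010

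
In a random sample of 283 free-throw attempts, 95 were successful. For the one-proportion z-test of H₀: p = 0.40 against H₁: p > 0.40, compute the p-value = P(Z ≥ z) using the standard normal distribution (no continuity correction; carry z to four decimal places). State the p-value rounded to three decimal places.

p-value = 0.986

p̂ = 95/283 = 0.33569.
Null standard error: √(0.40·0.60/283) = √0.000848057 = 0.029121.
Test statistic (full precision, shown to 4 dp): z = (95/283 − 0.40)/SE₀ ≈ -2.2084.
From the standard normal, P(Z ≥ z) = 0.986.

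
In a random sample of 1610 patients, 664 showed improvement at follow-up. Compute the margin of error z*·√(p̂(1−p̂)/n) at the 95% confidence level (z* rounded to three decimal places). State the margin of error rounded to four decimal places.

The sample proportion is 664/1610 = 0.41242.
SE = √(p̂(1−p̂)/n) = √(0.242330/1610) = 0.012268.
For 95% confidence, z* = 1.960.
So ME = 0.0240.

ME = 0.0240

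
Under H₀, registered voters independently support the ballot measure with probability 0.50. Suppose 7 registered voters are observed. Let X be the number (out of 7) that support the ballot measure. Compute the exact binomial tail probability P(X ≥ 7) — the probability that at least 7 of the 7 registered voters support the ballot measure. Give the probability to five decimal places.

P = 0.00781

X ~ Binomial(n=7, p=0.50).
P(X ≥ 7) = C(7,7)·0.50^7·0.50^0.
= 0.007812 = 0.00781.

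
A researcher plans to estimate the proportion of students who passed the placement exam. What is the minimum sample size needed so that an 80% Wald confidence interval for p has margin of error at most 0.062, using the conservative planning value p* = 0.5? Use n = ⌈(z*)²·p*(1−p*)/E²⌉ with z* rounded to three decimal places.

n = 107

For 80% confidence, z* = 1.282.
p*(1−p*) = 0.50·0.50 = 0.2500.
(z*)²·p*(1−p*)/E² = 1.643524·0.2500/0.003844 = 106.889.
⌈106.889⌉ = 107.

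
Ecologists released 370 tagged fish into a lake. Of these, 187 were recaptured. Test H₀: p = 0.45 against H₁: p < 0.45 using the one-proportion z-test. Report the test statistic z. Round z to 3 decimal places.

z = 2.142

The sample proportion is 187/370 = 0.50541.
Under H₀, SE = √(p₀(1−p₀)/n) = √(0.45·0.55/370) = √0.000668919 = 0.025863.
z = (0.50541 − 0.45)/0.025863 = 0.05541/0.025863 = 2.142.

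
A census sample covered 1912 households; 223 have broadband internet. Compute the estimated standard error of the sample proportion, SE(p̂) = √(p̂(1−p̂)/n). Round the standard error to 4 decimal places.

p̂ = 223/1912 = 0.11663.
p̂(1−p̂) = 0.11663·0.88337 = 0.103027.
SE = √(0.103027/1912) = √0.000053884 = 0.0073.

SE = 0.0073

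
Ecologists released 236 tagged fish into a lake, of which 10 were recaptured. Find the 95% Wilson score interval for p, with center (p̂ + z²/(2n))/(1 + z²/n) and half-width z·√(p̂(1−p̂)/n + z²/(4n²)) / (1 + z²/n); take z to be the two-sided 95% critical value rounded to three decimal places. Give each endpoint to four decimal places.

p̂ = 10/236 = 0.04237; z = 1.960, so z² = 3.841600.
1 + z²/n = 1.016278.
Center = (0.04237 + 0.008139)/1.016278 = 0.04970.
Radicand: p̂(1−p̂)/n + z²/(4n²) = 0.000171938 + 0.000017244 = 0.000189182.
Half-width = 1.960·√0.000189182/1.016278 = 0.02653.
CI: 0.04970 ± 0.02653 = (0.0232, 0.0762).

(0.0232, 0.0762)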